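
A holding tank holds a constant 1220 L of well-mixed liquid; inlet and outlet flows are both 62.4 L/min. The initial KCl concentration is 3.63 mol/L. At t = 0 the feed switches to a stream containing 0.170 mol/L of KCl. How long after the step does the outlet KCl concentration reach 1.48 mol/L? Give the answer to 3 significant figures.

Transient balance on the dissolved component: V dC/dt = Q(C_in − C), so τ = V/Q = 19.551 min.
C(t) = C_in + (C₀ − C_in) e^(−t/τ). Set C = 1.48 and solve for t:
e^(−t/τ) = (C − C_in)/(C₀ − C_in) = (1.48 − 0.170)/(3.63 − 0.170) = 0.37861
t = −τ ln(…) = 19.551 × 0.97124 = 18.989 min.

19.0 min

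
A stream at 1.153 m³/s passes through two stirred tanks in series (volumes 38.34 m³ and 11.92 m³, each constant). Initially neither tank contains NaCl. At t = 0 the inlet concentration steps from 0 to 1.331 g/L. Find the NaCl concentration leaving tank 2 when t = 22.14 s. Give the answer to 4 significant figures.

0.4090 g/L

Each tank obeys Vᵢ dCᵢ/dt = Q(Cᵢ₋₁ − Cᵢ), so τᵢ = Vᵢ/Q.
τ₁ = 38.34/1.153 = 33.2524 s; τ₂ = 11.92/1.153 = 10.3382 s.
Solving the cascade with C₁(0)=C₂(0)=0 gives C₂(t) = C_in[1 − (τ₁ e^(−t/τ₁) − τ₂ e^(−t/τ₂))/(τ₁ − τ₂)].
At t = 22.14: e^(−t/τ₁) = 0.513854, e^(−t/τ₂) = 0.117471.
C₂ = 1.331·[1 − (33.2524·0.513854 − 10.3382·0.117471)/(22.9141)] = 1.331·0.307309 = 0.409029 g/L.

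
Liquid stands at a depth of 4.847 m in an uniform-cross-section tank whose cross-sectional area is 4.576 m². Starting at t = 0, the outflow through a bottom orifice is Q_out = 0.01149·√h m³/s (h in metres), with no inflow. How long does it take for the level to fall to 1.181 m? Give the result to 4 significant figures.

888.0 s

Accumulation of liquid (constant cross-section A): A dh/dt = −0.01149 √h.
∫ h^(−1/2) dh = −(0.01149/A) ∫ dt, giving 2√h = 2√h₀ − (0.01149/A) t.
t = 2A(√h₀ − √h)/0.01149 = 2·4.576·(√4.847 − √1.181)/0.01149
  = 9.15200 × (2.20159 − 1.08674) / 0.01149 = 888.001 s.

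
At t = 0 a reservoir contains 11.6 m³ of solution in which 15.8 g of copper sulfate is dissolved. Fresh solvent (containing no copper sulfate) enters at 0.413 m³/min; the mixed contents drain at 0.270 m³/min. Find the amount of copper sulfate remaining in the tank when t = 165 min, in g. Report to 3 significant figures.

Let m(t) be the amount of copper sulfate. Volume: V(t) = V₀ + (Q_in − Q_out) t = 11.6 + 0.14300 t; V(165) = 35.195 m³.
Solute balance: dm/dt = 0 − Q_out C = −Q_out m/V(t).
dm/m = −Q_out dt/(V₀ + 0.14300 t); integrating gives ln(m/m₀) = −(Q_out/(Q_in−Q_out)) ln(V/V₀).
m = m₀ (V₀/V)^(Q_out/(Q_in−Q_out)) = 15.8 × (11.6/35.195)^(1.8881) = 1.9433 g.

1.94 g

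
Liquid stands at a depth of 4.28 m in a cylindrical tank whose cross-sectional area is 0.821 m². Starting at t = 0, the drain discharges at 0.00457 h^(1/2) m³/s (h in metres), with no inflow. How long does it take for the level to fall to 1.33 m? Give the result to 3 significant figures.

A dh/dt = −Q_out = −0.00457 √h.
Separate and integrate: 2(√h − √h₀) = −(0.00457/A) t.
t = 2A(√h₀ − √h)/0.00457 = 2·0.821·(√4.28 − √1.33)/0.00457
  = 1.6420 × (2.0688 − 1.1533) / 0.00457 = 328.96 s.

329 s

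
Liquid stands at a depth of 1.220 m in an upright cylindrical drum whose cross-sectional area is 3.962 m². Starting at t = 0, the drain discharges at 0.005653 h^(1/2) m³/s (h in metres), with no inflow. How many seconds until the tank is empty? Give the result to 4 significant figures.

Volume balance on the tank: A dh/dt = −0.005653 √h.
This is separable: 2 d(√h)/dt = −0.005653/A, so √h = √h₀ − (0.005653/(2A)) t.
Tank is empty when √h = 0: t_empty = 2A√h₀/0.005653.
t_empty = 2·3.962·√1.220/0.005653 = 7.92400·1.10454/0.005653 = 1548.27 s.

1548 s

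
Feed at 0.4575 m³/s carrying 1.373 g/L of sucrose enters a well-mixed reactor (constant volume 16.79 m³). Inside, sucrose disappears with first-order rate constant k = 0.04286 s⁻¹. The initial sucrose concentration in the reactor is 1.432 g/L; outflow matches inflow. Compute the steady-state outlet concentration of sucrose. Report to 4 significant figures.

Accumulation = in − out − consumed: V dC/dt = Q C_in − Q C − k V C.
At steady state: 0 = Q C_in − (Q + kV) C_ss, so C_ss = Q C_in/(Q + kV).
C_ss = 0.4575·1.373/(0.4575 + 0.04286·16.79) = 0.628147/1.17712 = 0.533631 g/L.

0.5336 g/L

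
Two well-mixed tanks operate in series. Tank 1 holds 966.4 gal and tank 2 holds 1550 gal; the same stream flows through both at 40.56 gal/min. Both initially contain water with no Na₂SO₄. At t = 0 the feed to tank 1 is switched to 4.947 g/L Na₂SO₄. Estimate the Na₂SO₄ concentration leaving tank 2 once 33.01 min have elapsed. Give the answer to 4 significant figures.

Species balance on tank i: dCᵢ/dt = (Cᵢ₋₁ − Cᵢ)/τᵢ with τᵢ = Vᵢ/Q.
τ₁ = 966.4/40.56 = 23.8264 min; τ₂ = 1550/40.56 = 38.2150 min.
Tank 1: C₁ = C_in(1 − e^(−t/τ₁)). Tank 2 (τ₁ ≠ τ₂): C₂ = C_in[1 − (τ₁ e^(−t/τ₁) − τ₂ e^(−t/τ₂))/(τ₁ − τ₂)].
At t = 33.01: e^(−t/τ₁) = 0.250215, e^(−t/τ₂) = 0.421558.
C₂ = 4.947·[1 − (23.8264·0.250215 − 38.2150·0.421558)/(-14.3886)] = 4.947·0.294709 = 1.45792 g/L.

1.458 g/L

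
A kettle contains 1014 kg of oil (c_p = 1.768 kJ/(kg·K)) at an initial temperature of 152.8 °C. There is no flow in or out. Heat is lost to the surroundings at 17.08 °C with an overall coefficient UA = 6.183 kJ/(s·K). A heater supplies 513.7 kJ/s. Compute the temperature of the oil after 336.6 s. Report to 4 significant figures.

116.6 °C

M c_p dT/dt = −UA(T − T_amb) + Q̇.
dT/dt = (T_ss − T)/τ with T_ss = T_amb + Q̇/UA = 17.08 + 513.7/6.183 = 100.163 °C, τ = M c_p/UA = 1014·1.768/6.183 = 289.949 s.
Solution: T(t) = T_ss + (T₀ − T_ss) e^(−t/τ).
T(336.6) = 100.163 + (52.6374)·0.313206 = 116.649 °C.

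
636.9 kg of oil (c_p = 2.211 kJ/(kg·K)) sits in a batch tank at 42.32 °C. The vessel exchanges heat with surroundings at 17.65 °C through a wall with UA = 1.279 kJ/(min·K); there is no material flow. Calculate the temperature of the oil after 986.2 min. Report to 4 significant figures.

First-law balance (no shaft work): M c_p dT/dt = −UA(T − T_amb).
dT/dt = (T_ss − T)/τ with T_ss = T_amb = 17.6500 °C, τ = M c_p/UA = 636.9·2.211/1.279 = 1101.01 min.
T approaches T_ss exponentially: T(t) = T_ss + (T₀ − T_ss) e^(−t/τ).
T(986.2) = 17.6500 + (24.6700)·0.408311 = 27.7230 °C.

27.72 °C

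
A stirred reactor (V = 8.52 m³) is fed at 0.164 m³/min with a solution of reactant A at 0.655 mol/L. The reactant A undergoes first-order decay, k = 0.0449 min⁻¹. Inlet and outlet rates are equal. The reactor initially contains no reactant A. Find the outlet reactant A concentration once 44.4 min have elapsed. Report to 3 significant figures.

0.185 mol/L

Accumulation = in − out − consumed: V dC/dt = Q C_in − Q C − k V C.
This is linear with rate a = Q/V + k = 0.064149 min⁻¹.
C_ss = Q C_in/(Q + kV) = 0.19654 mol/L; C(t) = C_ss + (C₀ − C_ss) e^(−a t).
C(44.4) = 0.19654 + (-0.19654)·e^(−0.064149·44.4) = 0.19654 + (-0.19654)·0.057948 = 0.18515 mol/L.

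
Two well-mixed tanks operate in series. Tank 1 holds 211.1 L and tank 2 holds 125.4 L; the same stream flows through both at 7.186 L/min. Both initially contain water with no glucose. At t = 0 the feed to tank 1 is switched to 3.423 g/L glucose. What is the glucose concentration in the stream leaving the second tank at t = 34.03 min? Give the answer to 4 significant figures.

1.488 g/L

Species balance on tank i: dCᵢ/dt = (Cᵢ₋₁ − Cᵢ)/τᵢ with τᵢ = Vᵢ/Q.
τ₁ = 211.1/7.186 = 29.3766 min; τ₂ = 125.4/7.186 = 17.4506 min.
Tank 1: C₁ = C_in(1 − e^(−t/τ₁)). Tank 2 (τ₁ ≠ τ₂): C₂ = C_in[1 − (τ₁ e^(−t/τ₁) − τ₂ e^(−t/τ₂))/(τ₁ − τ₂)].
At t = 34.03: e^(−t/τ₁) = 0.313986, e^(−t/τ₂) = 0.142263.
C₂ = 3.423·[1 − (29.3766·0.313986 − 17.4506·0.142263)/(11.9260)] = 3.423·0.434741 = 1.48812 g/L.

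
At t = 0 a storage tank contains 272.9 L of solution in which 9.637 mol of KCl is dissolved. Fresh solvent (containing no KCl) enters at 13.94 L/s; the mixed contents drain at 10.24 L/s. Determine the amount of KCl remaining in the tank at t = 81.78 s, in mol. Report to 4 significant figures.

Total volume: dV/dt = Q_in − Q_out = 3.70000 L/s, so V(t) = 272.9 + 3.70000 t and V(81.78) = 575.486 L.
Solute balance: dm/dt = 0 − Q_out C = −Q_out m/V(t).
Separate: dm/m = −Q_out dt/V(t) ⇒ ln(m/m₀) = −(Q_out/(Q_in−Q_out)) ln(V/V₀).
m = m₀ (V₀/V)^(Q_out/(Q_in−Q_out)) = 9.637 × (272.9/575.486)^(2.76757) = 1.22226 mol.

1.222 mol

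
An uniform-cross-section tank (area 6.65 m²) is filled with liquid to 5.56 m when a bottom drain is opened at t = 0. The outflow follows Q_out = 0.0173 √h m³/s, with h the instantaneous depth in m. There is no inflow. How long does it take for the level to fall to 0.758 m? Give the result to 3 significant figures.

Volume balance on the tank: A dh/dt = −0.0173 √h.
This is separable: 2 d(√h)/dt = −0.0173/A, so √h = √h₀ − (0.0173/(2A)) t.
t = 2A(√h₀ − √h)/0.0173 = 2·6.65·(√5.56 − √0.758)/0.0173
  = 13.300 × (2.3580 − 0.87063) / 0.0173 = 1143.4 s.

1140 s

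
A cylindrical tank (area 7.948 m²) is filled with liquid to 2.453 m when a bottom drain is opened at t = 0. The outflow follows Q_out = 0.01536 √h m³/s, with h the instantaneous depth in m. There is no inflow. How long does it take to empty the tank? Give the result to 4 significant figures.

With no inflow, A dh/dt = −0.01536 √h.
This is separable: 2 d(√h)/dt = −0.01536/A, so √h = √h₀ − (0.01536/(2A)) t.
Set h = 0: 2√h₀ = (0.01536/A) t_empty ⇒ t_empty = 2A√h₀/0.01536.
t_empty = 2·7.948·√2.453/0.01536 = 15.8960·1.56621/0.01536 = 1620.86 s.

1621 s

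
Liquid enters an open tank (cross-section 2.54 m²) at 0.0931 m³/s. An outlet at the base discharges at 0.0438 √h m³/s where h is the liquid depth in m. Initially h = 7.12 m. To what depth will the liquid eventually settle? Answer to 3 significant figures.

A dh/dt = Q_in − 0.0438 √h. Steady state requires inflow = outflow:
Q_in = 0.0438 √h_ss ⇒ √h_ss = 0.0931/0.0438 = 2.1256.
h_ss = 2.1256² = 4.5181 m. (Since h₀ = 7.12 m > h_ss, the level will fall toward this value.)

4.52 m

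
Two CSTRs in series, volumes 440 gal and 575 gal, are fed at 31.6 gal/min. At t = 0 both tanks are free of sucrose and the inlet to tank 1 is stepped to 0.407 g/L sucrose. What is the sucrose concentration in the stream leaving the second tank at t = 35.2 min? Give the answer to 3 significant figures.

0.262 g/L

Species balance on tank i: dCᵢ/dt = (Cᵢ₋₁ − Cᵢ)/τᵢ with τᵢ = Vᵢ/Q.
τ₁ = 440/31.6 = 13.924 min; τ₂ = 575/31.6 = 18.196 min.
Solving the cascade with C₁(0)=C₂(0)=0 gives C₂(t) = C_in[1 − (τ₁ e^(−t/τ₁) − τ₂ e^(−t/τ₂))/(τ₁ − τ₂)].
At t = 35.2: e^(−t/τ₁) = 0.079818, e^(−t/τ₂) = 0.14450.
C₂ = 0.407·[1 − (13.924·0.079818 − 18.196·0.14450)/(-4.2722)] = 0.407·0.64468 = 0.26239 g/L.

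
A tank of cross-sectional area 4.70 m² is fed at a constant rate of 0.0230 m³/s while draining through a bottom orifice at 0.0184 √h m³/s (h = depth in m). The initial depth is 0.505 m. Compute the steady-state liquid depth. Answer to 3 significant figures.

1.56 m

Level balance: A dh/dt = 0.0230 − 0.0184 √h. Setting dh/dt = 0:
Q_in = 0.0184 √h_ss ⇒ √h_ss = 0.0230/0.0184 = 1.2500.
h_ss = 1.2500² = 1.5625 m. (Since h₀ = 0.505 m < h_ss, the level will rise toward this value.)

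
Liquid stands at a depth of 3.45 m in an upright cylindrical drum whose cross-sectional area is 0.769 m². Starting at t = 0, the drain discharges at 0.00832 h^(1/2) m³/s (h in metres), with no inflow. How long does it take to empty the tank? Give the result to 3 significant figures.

343 s

Volume balance on the tank: A dh/dt = −0.00832 √h.
∫ h^(−1/2) dh = −(0.00832/A) ∫ dt, giving 2√h = 2√h₀ − (0.00832/A) t.
Set h = 0: 2√h₀ = (0.00832/A) t_empty ⇒ t_empty = 2A√h₀/0.00832.
t_empty = 2·0.769·√3.45/0.00832 = 1.5380·1.8574/0.00832 = 343.35 s.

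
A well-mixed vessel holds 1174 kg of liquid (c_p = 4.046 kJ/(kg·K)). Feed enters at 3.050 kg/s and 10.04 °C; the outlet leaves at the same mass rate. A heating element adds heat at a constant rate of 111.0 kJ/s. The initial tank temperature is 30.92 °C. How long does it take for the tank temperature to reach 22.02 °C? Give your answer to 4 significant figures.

531.8 s

Unsteady energy balance on the tank contents: M c_p dT/dt = ṁ c_p (T_in − T) + 111.0.
τ = M/ṁ = 384.918 s; T_ss = T_in + Q̇/(ṁ c_p) = 19.0349 °C.
T(t) = T_ss + (T₀ − T_ss) e^(−t/τ). Set T = 22.02:
e^(−t/τ) = (22.02 − 19.0349)/(30.92 − 19.0349) = 0.251162
t = −384.918 · ln(0.251162) = 531.825 s.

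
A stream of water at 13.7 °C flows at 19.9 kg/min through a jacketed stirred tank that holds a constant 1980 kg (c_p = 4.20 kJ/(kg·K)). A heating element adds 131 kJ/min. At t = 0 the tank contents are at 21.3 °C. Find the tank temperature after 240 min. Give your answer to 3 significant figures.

15.8 °C

Heat balance on the well-mixed liquid: M c_p dT/dt = ṁ c_p (T_in − T) + 131.
Rearrange: dT/dt = (T_ss − T)/τ with τ = M/ṁ = 99.497 min and T_ss = T_in + Q̇/(ṁ c_p) = 15.267 °C.
Integrating: T(t) = T_ss + (T₀ − T_ss) e^(−t/τ).
T(240) = 15.267 + (6.0326)·e^(−240/99.497) = 15.267 + (6.0326)·0.089625 = 15.808 °C.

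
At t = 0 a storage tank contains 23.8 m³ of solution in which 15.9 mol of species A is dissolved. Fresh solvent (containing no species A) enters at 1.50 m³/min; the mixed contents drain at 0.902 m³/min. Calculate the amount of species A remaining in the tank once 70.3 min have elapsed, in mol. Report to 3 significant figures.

Total volume: dV/dt = Q_in − Q_out = 0.59800 m³/min, so V(t) = 23.8 + 0.59800 t and V(70.3) = 65.839 m³.
Species balance (pure solvent in): dm/dt = −Q_out · m/V(t).
Separate: dm/m = −Q_out dt/V(t) ⇒ ln(m/m₀) = −(Q_out/(Q_in−Q_out)) ln(V/V₀).
m = m₀ (V₀/V)^(Q_out/(Q_in−Q_out)) = 15.9 × (23.8/65.839)^(1.5084) = 3.4264 mol.

3.43 mol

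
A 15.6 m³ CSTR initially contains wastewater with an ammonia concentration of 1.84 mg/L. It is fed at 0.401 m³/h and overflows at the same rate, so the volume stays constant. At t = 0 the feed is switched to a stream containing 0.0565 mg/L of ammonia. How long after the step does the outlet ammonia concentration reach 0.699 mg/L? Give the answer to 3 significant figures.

39.7 h

Unsteady species balance (constant V, well mixed): V dC/dt = Q(C_in − C), so τ = V/Q = 38.903 h.
C(t) = C_in + (C₀ − C_in) e^(−t/τ). Set C = 0.699 and solve for t:
e^(−t/τ) = (C − C_in)/(C₀ − C_in) = (0.699 − 0.0565)/(1.84 − 0.0565) = 0.36025
t = −τ ln(…) = 38.903 × 1.0210 = 39.718 h.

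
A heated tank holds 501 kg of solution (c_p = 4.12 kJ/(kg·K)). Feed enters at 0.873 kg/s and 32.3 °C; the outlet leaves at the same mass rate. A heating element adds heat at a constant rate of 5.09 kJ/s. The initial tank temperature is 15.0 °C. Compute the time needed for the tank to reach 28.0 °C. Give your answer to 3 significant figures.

681 s

Energy balance: M c_p dT/dt = ṁ c_p (T_in − T) + 5.09.
τ = M/ṁ = 573.88 s; T_ss = T_in + Q̇/(ṁ c_p) = 33.715 °C.
T(t) = T_ss + (T₀ − T_ss) e^(−t/τ). Set T = 28.0:
e^(−t/τ) = (28.0 − 33.715)/(15.0 − 33.715) = 0.30538
t = −573.88 · ln(0.30538) = 680.75 s.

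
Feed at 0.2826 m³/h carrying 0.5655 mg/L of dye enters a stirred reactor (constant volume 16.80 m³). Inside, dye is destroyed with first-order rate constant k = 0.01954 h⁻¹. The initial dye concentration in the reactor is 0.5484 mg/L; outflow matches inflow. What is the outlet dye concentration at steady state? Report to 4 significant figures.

0.2616 mg/L

Accumulation = in − out − consumed: V dC/dt = Q C_in − Q C − k V C.
Steady state (dC/dt = 0): C_ss = Q C_in/(Q + kV) = C_in/(1 + kV/Q).
C_ss = 0.2826·0.5655/(0.2826 + 0.01954·16.80) = 0.159810/0.610872 = 0.261610 mg/L.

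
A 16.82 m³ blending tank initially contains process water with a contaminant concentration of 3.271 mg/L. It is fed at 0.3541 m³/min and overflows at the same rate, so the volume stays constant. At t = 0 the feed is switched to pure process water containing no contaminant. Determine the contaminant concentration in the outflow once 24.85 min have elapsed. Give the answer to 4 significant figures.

Transient balance on the dissolved component: V dC/dt = Q(C_in − C).
So dC/dt = (C_in − C)/τ with τ = V/Q = 16.82/0.3541 = 47.5007 min.
This is linear first-order; C(t) = C_in + (C₀ − C_in) e^(−t/τ).
C(24.85) = 0 + (3.271 − 0)·e^(−24.85/47.5007) = 0 + (3.27100)·0.592651 = 1.93856 mg/L.

1.939 mg/L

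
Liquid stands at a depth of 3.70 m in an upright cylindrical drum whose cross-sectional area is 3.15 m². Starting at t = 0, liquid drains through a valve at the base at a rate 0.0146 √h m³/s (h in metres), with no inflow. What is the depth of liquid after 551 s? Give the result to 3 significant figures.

Mass balance (ρ constant): A dh/dt = −0.0146 √h.
∫ h^(−1/2) dh = −(0.0146/A) ∫ dt, giving 2√h = 2√h₀ − (0.0146/A) t.
√h = √3.70 − 0.0146·551/(2·3.15) = 1.9235 − 1.2769 = 0.64662.
h = 0.64662² = 0.41811 m.

0.418 m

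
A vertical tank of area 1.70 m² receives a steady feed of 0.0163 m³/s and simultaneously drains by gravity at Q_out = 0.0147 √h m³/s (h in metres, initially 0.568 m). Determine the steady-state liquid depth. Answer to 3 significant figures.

1.23 m

Mass balance (ρ constant): A dh/dt = Q_in − 0.0147 √h. At steady state dh/dt = 0:
Q_in = 0.0147 √h_ss ⇒ √h_ss = 0.0163/0.0147 = 1.1088.
h_ss = 1.1088² = 1.2295 m. (Since h₀ = 0.568 m < h_ss, the level will rise toward this value.)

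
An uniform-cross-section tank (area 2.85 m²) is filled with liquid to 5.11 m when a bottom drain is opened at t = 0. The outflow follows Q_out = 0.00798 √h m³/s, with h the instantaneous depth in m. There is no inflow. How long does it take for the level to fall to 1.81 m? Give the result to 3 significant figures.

654 s

Accumulation of liquid (constant cross-section A): A dh/dt = −0.00798 √h.
This is separable: 2 d(√h)/dt = −0.00798/A, so √h = √h₀ − (0.00798/(2A)) t.
t = 2A(√h₀ − √h)/0.00798 = 2·2.85·(√5.11 − √1.81)/0.00798
  = 5.7000 × (2.2605 − 1.3454) / 0.00798 = 653.69 s.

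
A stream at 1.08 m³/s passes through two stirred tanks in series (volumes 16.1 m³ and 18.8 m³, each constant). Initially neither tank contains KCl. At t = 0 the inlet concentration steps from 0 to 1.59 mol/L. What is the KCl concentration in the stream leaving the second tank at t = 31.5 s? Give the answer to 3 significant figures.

Each tank obeys Vᵢ dCᵢ/dt = Q(Cᵢ₋₁ − Cᵢ), so τᵢ = Vᵢ/Q.
τ₁ = 16.1/1.08 = 14.907 s; τ₂ = 18.8/1.08 = 17.407 s.
Tank 1: C₁ = C_in(1 − e^(−t/τ₁)). Tank 2 (τ₁ ≠ τ₂): C₂ = C_in[1 − (τ₁ e^(−t/τ₁) − τ₂ e^(−t/τ₂))/(τ₁ − τ₂)].
At t = 31.5: e^(−t/τ₁) = 0.12087, e^(−t/τ₂) = 0.16372.
C₂ = 1.59·[1 − (14.907·0.12087 − 17.407·0.16372)/(-2.5000)] = 1.59·0.58074 = 0.92337 mol/L.

0.923 mol/L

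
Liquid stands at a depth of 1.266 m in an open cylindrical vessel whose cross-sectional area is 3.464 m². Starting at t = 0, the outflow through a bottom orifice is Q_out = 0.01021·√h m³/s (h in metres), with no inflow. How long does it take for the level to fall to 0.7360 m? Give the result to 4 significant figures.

With no inflow, A dh/dt = −0.01021 √h.
This is separable: 2 d(√h)/dt = −0.01021/A, so √h = √h₀ − (0.01021/(2A)) t.
t = 2A(√h₀ − √h)/0.01021 = 2·3.464·(√1.266 − √0.7360)/0.01021
  = 6.92800 × (1.12517 − 0.857904) / 0.01021 = 181.351 s.

181.4 s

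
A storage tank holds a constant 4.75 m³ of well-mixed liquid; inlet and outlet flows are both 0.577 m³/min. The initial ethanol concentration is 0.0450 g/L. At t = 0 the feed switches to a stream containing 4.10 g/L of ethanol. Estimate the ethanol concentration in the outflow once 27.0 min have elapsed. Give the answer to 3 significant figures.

3.95 g/L

Accumulation = in − out for the solute gives V dC/dt = Q(C_in − C).
So dC/dt = (C_in − C)/τ with τ = V/Q = 4.75/0.577 = 8.2322 min.
This is linear first-order; C(t) = C_in + (C₀ − C_in) e^(−t/τ).
C(27.0) = 4.10 + (0.0450 − 4.10)·e^(−27.0/8.2322) = 4.10 + (-4.0550)·0.037636 = 3.9474 g/L.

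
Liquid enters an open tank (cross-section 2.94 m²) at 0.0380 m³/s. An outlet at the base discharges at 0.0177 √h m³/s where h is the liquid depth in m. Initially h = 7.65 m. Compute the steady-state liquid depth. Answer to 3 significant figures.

Volume balance on the tank: A dh/dt = Q_in − 0.0177 √h. At steady state dh/dt = 0:
Q_in = 0.0177 √h_ss ⇒ √h_ss = 0.0380/0.0177 = 2.1469.
h_ss = 2.1469² = 4.6091 m. (Since h₀ = 7.65 m > h_ss, the level will fall toward this value.)

4.61 m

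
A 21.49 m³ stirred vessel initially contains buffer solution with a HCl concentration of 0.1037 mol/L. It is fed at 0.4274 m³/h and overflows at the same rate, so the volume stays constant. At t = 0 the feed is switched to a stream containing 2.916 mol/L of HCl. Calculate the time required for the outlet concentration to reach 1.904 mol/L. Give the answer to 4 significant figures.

51.39 h

Species balance: V dC/dt = Q(C_in − C) ⇒ τ = V/Q = 50.2808 h.
C(t) = C_in + (C₀ − C_in) e^(−t/τ). Set C = 1.904 and solve for t:
e^(−t/τ) = (C − C_in)/(C₀ − C_in) = (1.904 − 2.916)/(0.1037 − 2.916) = 0.359848
t = −τ ln(…) = 50.2808 × 1.02207 = 51.3907 h.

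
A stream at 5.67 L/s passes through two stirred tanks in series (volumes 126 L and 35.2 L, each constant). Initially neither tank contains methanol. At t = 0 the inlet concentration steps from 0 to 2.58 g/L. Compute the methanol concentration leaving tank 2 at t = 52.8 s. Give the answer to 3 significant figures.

2.25 g/L

Each tank obeys Vᵢ dCᵢ/dt = Q(Cᵢ₋₁ − Cᵢ), so τᵢ = Vᵢ/Q.
τ₁ = 126/5.67 = 22.222 s; τ₂ = 35.2/5.67 = 6.2081 s.
Solving the cascade with C₁(0)=C₂(0)=0 gives C₂(t) = C_in[1 − (τ₁ e^(−t/τ₁) − τ₂ e^(−t/τ₂))/(τ₁ − τ₂)].
At t = 52.8: e^(−t/τ₁) = 0.092922, e^(−t/τ₂) = 0.00020245.
C₂ = 2.58·[1 − (22.222·0.092922 − 6.2081·0.00020245)/(16.014)] = 2.58·0.87113 = 2.2475 g/L.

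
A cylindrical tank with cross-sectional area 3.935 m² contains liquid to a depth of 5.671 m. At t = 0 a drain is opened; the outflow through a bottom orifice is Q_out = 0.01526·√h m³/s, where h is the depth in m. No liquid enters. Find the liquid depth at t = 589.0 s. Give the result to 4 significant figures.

1.536 m

A dh/dt = −Q_out = −0.01526 √h.
∫ h^(−1/2) dh = −(0.01526/A) ∫ dt, giving 2√h = 2√h₀ − (0.01526/A) t.
√h = √5.671 − 0.01526·589.0/(2·3.935) = 2.38139 − 1.14208 = 1.23931.
h = 1.23931² = 1.53589 m.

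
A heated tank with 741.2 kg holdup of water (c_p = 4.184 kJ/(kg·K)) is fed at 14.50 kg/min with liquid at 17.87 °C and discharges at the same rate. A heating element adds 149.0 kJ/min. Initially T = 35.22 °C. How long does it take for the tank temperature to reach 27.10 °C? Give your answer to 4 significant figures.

Heat balance on the well-mixed liquid: M c_p dT/dt = ṁ c_p (T_in − T) + 149.0.
τ = M/ṁ = 51.1172 min; T_ss = T_in + Q̇/(ṁ c_p) = 20.3260 °C.
T(t) = T_ss + (T₀ − T_ss) e^(−t/τ). Set T = 27.10:
e^(−t/τ) = (27.10 − 20.3260)/(35.22 − 20.3260) = 0.454814
t = −51.1172 · ln(0.454814) = 40.2735 min.

40.27 min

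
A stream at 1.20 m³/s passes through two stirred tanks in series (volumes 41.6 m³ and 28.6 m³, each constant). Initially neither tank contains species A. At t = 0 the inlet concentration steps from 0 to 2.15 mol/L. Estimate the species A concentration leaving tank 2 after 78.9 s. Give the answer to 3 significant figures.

1.62 mol/L

Each tank obeys Vᵢ dCᵢ/dt = Q(Cᵢ₋₁ − Cᵢ), so τᵢ = Vᵢ/Q.
τ₁ = 41.6/1.20 = 34.667 s; τ₂ = 28.6/1.20 = 23.833 s.
Solving the cascade with C₁(0)=C₂(0)=0 gives C₂(t) = C_in[1 − (τ₁ e^(−t/τ₁) − τ₂ e^(−t/τ₂))/(τ₁ − τ₂)].
At t = 78.9: e^(−t/τ₁) = 0.10270, e^(−t/τ₂) = 0.036498.
C₂ = 2.15·[1 − (34.667·0.10270 − 23.833·0.036498)/(10.833)] = 2.15·0.75166 = 1.6161 mol/L.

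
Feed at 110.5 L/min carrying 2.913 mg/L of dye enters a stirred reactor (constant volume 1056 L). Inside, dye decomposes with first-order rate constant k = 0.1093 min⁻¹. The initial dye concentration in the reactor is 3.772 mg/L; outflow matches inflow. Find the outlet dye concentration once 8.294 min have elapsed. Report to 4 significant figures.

Accumulation = in − out − consumed: V dC/dt = Q C_in − Q C − k V C.
dC/dt = (Q/V) C_in − (Q/V + k) C; effective rate a = Q/V + k = 0.104640 + 0.1093 = 0.213940 min⁻¹.
C_ss = Q C_in/(Q + kV) = 1.42478 mg/L; C(t) = C_ss + (C₀ − C_ss) e^(−a t).
C(8.294) = 1.42478 + (2.34722)·e^(−0.213940·8.294) = 1.42478 + (2.34722)·0.169582 = 1.82282 mg/L.

1.823 mg/L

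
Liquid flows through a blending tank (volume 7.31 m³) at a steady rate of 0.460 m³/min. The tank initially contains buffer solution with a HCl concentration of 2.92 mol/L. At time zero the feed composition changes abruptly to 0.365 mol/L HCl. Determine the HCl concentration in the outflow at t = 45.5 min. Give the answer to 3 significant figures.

Transient balance on the dissolved component: V dC/dt = Q(C_in − C).
Time constant τ = V/Q = 7.31/0.460 = 15.891 min.
This is linear first-order; C(t) = C_in + (C₀ − C_in) e^(−t/τ).
C(45.5) = 0.365 + (2.92 − 0.365)·e^(−45.5/15.891) = 0.365 + (2.5550)·0.057086 = 0.51085 mol/L.

0.511 mol/L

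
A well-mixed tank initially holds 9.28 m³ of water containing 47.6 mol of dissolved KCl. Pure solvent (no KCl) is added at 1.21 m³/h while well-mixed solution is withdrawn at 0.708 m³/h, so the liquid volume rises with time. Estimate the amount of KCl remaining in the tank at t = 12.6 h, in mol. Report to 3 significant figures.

22.9 mol

Let m(t) be the amount of KCl. Volume: V(t) = V₀ + (Q_in − Q_out) t = 9.28 + 0.50200 t; V(12.6) = 15.605 m³.
No KCl enters, so dm/dt = −Q_out · (m/V).
Separate: dm/m = −Q_out dt/V(t) ⇒ ln(m/m₀) = −(Q_out/(Q_in−Q_out)) ln(V/V₀).
m = m₀ (V₀/V)^(Q_out/(Q_in−Q_out)) = 47.6 × (9.28/15.605)^(1.4104) = 22.870 mol.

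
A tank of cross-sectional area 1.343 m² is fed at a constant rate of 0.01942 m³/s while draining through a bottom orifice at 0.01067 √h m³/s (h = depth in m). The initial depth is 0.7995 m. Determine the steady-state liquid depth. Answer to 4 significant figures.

A dh/dt = Q_in − 0.01067 √h. Steady state requires inflow = outflow:
Q_in = 0.01067 √h_ss ⇒ √h_ss = 0.01942/0.01067 = 1.82006.
h_ss = 1.82006² = 3.31260 m. (Since h₀ = 0.7995 m < h_ss, the level will rise toward this value.)

3.313 m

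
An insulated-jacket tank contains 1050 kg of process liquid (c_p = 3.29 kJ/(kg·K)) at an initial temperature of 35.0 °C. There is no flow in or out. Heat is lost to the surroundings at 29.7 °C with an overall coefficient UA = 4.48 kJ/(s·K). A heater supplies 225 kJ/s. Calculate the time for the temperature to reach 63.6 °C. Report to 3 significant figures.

781 s

M c_p dT/dt = −UA(T − T_amb) + Q̇.
τ = M c_p/UA = 771.09 s; T_ss = T_amb + Q̇/UA = 29.7 + 225/4.48 = 79.923 °C.
T(t) = T_ss + (T₀ − T_ss)e^(−t/τ); set T = 63.6:
t = −τ ln[(T − T_ss)/(T₀ − T_ss)] = −771.09 · ln(0.36336) = 780.63 s.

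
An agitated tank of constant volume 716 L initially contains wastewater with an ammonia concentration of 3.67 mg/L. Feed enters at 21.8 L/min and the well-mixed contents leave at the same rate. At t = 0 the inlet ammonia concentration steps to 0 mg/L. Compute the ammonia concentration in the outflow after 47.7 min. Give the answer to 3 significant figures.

0.859 mg/L

Accumulation = in − out for the solute gives V dC/dt = Q(C_in − C).
So dC/dt = (C_in − C)/τ with τ = V/Q = 716/21.8 = 32.844 min.
Solution: C(t) = C_in + (C₀ − C_in) e^(−t/τ).
C(47.7) = 0 + (3.67 − 0)·e^(−47.7/32.844) = 0 + (3.6700)·0.23403 = 0.85888 mg/L.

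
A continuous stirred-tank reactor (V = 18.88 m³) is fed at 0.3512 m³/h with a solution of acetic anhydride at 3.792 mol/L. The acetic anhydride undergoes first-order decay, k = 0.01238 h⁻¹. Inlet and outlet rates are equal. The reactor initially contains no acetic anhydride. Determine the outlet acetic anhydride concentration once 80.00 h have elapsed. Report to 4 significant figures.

2.086 mol/L

Accumulation = in − out − consumed: V dC/dt = Q C_in − Q C − k V C.
This is linear with rate a = Q/V + k = 0.0309817 h⁻¹.
C_ss = Q C_in/(Q + kV) = 2.27675 mol/L; C(t) = C_ss + (C₀ − C_ss) e^(−a t).
C(80.00) = 2.27675 + (-2.27675)·e^(−0.0309817·80.00) = 2.27675 + (-2.27675)·0.0838659 = 2.08581 mol/L.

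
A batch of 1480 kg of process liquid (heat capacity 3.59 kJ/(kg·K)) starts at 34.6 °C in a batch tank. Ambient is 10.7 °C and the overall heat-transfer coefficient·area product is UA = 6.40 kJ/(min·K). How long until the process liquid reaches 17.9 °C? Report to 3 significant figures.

M c_p dT/dt = −UA(T − T_amb).
τ = M c_p/UA = 830.19 min; T_ss = T_amb = 10.700 °C.
T(t) = T_ss + (T₀ − T_ss)e^(−t/τ); set T = 17.9:
t = −τ ln[(T − T_ss)/(T₀ − T_ss)] = −830.19 · ln(0.30126) = 996.06 min.

996 min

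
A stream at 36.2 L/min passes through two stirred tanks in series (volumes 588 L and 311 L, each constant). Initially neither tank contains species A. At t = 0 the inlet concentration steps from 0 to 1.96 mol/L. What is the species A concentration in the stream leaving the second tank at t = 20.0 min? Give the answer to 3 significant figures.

Each tank obeys Vᵢ dCᵢ/dt = Q(Cᵢ₋₁ − Cᵢ), so τᵢ = Vᵢ/Q.
τ₁ = 588/36.2 = 16.243 min; τ₂ = 311/36.2 = 8.5912 min.
Solving the cascade with C₁(0)=C₂(0)=0 gives C₂(t) = C_in[1 − (τ₁ e^(−t/τ₁) − τ₂ e^(−t/τ₂))/(τ₁ − τ₂)].
At t = 20.0: e^(−t/τ₁) = 0.29192, e^(−t/τ₂) = 0.097493.
C₂ = 1.96·[1 − (16.243·0.29192 − 8.5912·0.097493)/(7.6519)] = 1.96·0.48980 = 0.96001 mol/L.

0.960 mol/L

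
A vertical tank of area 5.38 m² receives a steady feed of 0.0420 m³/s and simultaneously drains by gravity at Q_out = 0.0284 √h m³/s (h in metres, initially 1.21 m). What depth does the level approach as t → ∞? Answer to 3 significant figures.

2.19 m

A dh/dt = Q_in − 0.0284 √h. Steady state requires inflow = outflow:
Q_in = 0.0284 √h_ss ⇒ √h_ss = 0.0420/0.0284 = 1.4789.
h_ss = 1.4789² = 2.1871 m. (Since h₀ = 1.21 m < h_ss, the level will rise toward this value.)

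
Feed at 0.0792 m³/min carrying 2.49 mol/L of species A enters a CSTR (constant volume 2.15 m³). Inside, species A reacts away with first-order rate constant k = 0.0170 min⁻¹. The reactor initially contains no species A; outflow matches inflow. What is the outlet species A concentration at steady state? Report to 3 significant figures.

Accumulation = in − out − consumed: V dC/dt = Q C_in − Q C − k V C.
At steady state: 0 = Q C_in − (Q + kV) C_ss, so C_ss = Q C_in/(Q + kV).
C_ss = 0.0792·2.49/(0.0792 + 0.0170·2.15) = 0.19721/0.11575 = 1.7037 mol/L.

1.70 mol/L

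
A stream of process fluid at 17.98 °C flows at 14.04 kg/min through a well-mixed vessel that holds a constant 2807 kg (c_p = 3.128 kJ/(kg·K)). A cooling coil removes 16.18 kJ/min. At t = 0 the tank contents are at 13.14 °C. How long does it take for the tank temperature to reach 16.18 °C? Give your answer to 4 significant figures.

227.7 min

M c_p dT/dt = ṁ c_p (T_in − T) − Q̇.
τ = M/ṁ = 199.929 min; T_ss = T_in − Q̇/(ṁ c_p) = 17.6116 °C.
T(t) = T_ss + (T₀ − T_ss) e^(−t/τ). Set T = 16.18:
e^(−t/τ) = (16.18 − 17.6116)/(13.14 − 17.6116) = 0.320151
t = −199.929 · ln(0.320151) = 227.712 min.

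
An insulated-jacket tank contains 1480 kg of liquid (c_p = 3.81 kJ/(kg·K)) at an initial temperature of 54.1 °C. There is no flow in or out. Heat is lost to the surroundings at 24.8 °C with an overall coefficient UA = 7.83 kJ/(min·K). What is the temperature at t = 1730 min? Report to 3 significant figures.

27.5 °C

Lumped-capacitance energy balance: M c_p dT/dt = UA(T_amb − T).
dT/dt = (T_ss − T)/τ with T_ss = T_amb = 24.800 °C, τ = M c_p/UA = 1480·3.81/7.83 = 720.15 min.
Solution: T(t) = T_ss + (T₀ − T_ss) e^(−t/τ).
T(1730) = 24.800 + (29.300)·0.090513 = 27.452 °C.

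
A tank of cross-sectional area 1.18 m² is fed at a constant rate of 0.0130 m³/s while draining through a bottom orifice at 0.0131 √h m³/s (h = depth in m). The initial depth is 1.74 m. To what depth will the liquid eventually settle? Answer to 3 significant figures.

0.985 m

A dh/dt = Q_in − 0.0131 √h. Steady state requires inflow = outflow:
Q_in = 0.0131 √h_ss ⇒ √h_ss = 0.0130/0.0131 = 0.99237.
h_ss = 0.99237² = 0.98479 m. (Since h₀ = 1.74 m > h_ss, the level will fall toward this value.)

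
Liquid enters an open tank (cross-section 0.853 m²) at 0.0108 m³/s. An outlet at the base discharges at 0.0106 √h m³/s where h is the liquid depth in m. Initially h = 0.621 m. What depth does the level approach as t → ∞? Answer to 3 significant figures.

Mass balance (ρ constant): A dh/dt = Q_in − 0.0106 √h. At steady state dh/dt = 0:
Q_in = 0.0106 √h_ss ⇒ √h_ss = 0.0108/0.0106 = 1.0189.
h_ss = 1.0189² = 1.0381 m. (Since h₀ = 0.621 m < h_ss, the level will rise toward this value.)

1.04 m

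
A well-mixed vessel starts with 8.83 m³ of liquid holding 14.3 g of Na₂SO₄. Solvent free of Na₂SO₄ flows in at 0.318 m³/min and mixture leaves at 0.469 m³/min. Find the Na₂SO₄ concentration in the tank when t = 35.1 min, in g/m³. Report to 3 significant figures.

0.235 g/m³

Let m(t) be the amount of Na₂SO₄. Volume: V(t) = V₀ + (Q_in − Q_out) t = 8.83 − 0.15100 t; V(35.1) = 3.5299 m³.
No Na₂SO₄ enters, so dm/dt = −Q_out · (m/V).
dm/m = −Q_out dt/(V₀ − 0.15100 t); integrating gives ln(m/m₀) = −(Q_out/(Q_in−Q_out)) ln(V/V₀).
m = m₀ (V₀/V)^(Q_out/(Q_in−Q_out)) = 14.3 × (8.83/3.5299)^(-3.1060) = 0.82899 g.
C = m/V = 0.82899/3.5299 = 0.23485 g/m³.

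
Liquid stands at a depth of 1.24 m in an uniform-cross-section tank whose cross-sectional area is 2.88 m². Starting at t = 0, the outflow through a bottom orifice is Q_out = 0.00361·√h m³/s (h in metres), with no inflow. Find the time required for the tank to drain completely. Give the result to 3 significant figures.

1780 s

With no inflow, A dh/dt = −0.00361 √h.
This is separable: 2 d(√h)/dt = −0.00361/A, so √h = √h₀ − (0.00361/(2A)) t.
Set h = 0: 2√h₀ = (0.00361/A) t_empty ⇒ t_empty = 2A√h₀/0.00361.
t_empty = 2·2.88·√1.24/0.00361 = 5.7600·1.1136/0.00361 = 1776.7 s.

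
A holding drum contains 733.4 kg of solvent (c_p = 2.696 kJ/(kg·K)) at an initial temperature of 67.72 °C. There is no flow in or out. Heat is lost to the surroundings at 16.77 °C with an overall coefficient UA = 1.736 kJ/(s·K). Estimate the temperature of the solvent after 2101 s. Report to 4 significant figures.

Heat balance on the well-mixed liquid: M c_p dT/dt = −UA(T − T_amb).
dT/dt = (T_ss − T)/τ with T_ss = T_amb = 16.7700 °C, τ = M c_p/UA = 733.4·2.696/1.736 = 1138.97 s.
Solution: T(t) = T_ss + (T₀ − T_ss) e^(−t/τ).
T(2101) = 16.7700 + (50.9500)·0.158080 = 24.8242 °C.

24.82 °C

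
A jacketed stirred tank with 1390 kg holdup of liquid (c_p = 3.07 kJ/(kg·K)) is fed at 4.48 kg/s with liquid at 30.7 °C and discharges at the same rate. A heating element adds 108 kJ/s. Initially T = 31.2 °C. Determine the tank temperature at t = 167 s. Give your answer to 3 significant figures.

34.3 °C

Unsteady energy balance on the tank contents: M c_p dT/dt = ṁ c_p (T_in − T) + 108.
Rearrange: dT/dt = (T_ss − T)/τ with τ = M/ṁ = 310.27 s and T_ss = T_in + Q̇/(ṁ c_p) = 38.552 °C.
Integrating: T(t) = T_ss + (T₀ − T_ss) e^(−t/τ).
T(167) = 38.552 + (-7.3525)·e^(−167/310.27) = 38.552 + (-7.3525)·0.58377 = 34.260 °C.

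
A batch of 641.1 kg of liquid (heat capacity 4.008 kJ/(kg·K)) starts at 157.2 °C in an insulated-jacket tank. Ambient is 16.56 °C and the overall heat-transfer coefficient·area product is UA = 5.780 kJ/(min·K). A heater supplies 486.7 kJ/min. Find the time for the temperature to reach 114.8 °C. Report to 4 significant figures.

M c_p dT/dt = −UA(T − T_amb) + Q̇.
τ = M c_p/UA = 444.555 min; T_ss = T_amb + Q̇/UA = 16.56 + 486.7/5.780 = 100.764 °C.
T(t) = T_ss + (T₀ − T_ss)e^(−t/τ); set T = 114.8:
t = −τ ln[(T − T_ss)/(T₀ − T_ss)] = −444.555 · ln(0.248704) = 618.594 min.

618.6 min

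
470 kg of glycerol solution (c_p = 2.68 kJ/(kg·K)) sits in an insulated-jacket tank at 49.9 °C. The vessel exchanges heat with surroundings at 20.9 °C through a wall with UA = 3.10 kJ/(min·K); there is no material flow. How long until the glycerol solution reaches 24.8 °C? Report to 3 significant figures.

815 min

Lumped-capacitance energy balance: M c_p dT/dt = UA(T_amb − T).
τ = M c_p/UA = 406.32 min; T_ss = T_amb = 20.900 °C.
T(t) = T_ss + (T₀ − T_ss)e^(−t/τ); set T = 24.8:
t = −τ ln[(T − T_ss)/(T₀ − T_ss)] = −406.32 · ln(0.13448) = 815.21 min.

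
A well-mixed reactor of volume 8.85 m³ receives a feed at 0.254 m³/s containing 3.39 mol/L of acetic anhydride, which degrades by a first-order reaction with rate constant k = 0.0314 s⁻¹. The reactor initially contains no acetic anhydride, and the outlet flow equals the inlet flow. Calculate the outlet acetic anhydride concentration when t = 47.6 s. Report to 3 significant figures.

Species balance: V dC/dt = Q C_in − Q C − k V C.
This is linear with rate a = Q/V + k = 0.060101 s⁻¹.
C_ss = Q C_in/(Q + kV) = 1.6189 mol/L; C(t) = C_ss + (C₀ − C_ss) e^(−a t).
C(47.6) = 1.6189 + (-1.6189)·e^(−0.060101·47.6) = 1.6189 + (-1.6189)·0.057224 = 1.5262 mol/L.

1.53 mol/L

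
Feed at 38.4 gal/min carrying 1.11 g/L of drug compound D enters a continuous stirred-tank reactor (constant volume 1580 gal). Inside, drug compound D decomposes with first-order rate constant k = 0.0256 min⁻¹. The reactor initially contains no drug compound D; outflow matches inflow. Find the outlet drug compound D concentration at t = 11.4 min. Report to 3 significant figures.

0.235 g/L

V dC/dt = Q(C_in − C) − k V C.
dC/dt = (Q/V) C_in − (Q/V + k) C; effective rate a = Q/V + k = 0.024304 + 0.0256 = 0.049904 min⁻¹.
C_ss = Q C_in/(Q + kV) = 0.54058 g/L; C(t) = C_ss + (C₀ − C_ss) e^(−a t).
C(11.4) = 0.54058 + (-0.54058)·e^(−0.049904·11.4) = 0.54058 + (-0.54058)·0.56615 = 0.23453 g/L.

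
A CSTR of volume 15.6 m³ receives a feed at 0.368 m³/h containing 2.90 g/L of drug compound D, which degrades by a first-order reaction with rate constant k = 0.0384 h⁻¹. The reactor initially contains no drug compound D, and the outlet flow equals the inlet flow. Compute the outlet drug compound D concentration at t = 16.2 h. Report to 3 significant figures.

Accumulation = in − out − consumed: V dC/dt = Q C_in − Q C − k V C.
This is linear with rate a = Q/V + k = 0.061990 h⁻¹.
C_ss = Q C_in/(Q + kV) = 1.1036 g/L; C(t) = C_ss + (C₀ − C_ss) e^(−a t).
C(16.2) = 1.1036 + (-1.1036)·e^(−0.061990·16.2) = 1.1036 + (-1.1036)·0.36633 = 0.69931 g/L.

0.699 g/L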